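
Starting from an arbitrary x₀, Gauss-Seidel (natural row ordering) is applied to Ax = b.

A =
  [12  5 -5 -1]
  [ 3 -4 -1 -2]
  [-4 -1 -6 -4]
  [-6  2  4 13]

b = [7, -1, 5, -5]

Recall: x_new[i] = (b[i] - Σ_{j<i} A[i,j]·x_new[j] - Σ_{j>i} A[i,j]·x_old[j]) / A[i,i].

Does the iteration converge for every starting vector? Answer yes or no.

Let D = diag(12, -4, -6, 13); L, U the strict triangles.
Gauss-Seidel: T = -(D+L)⁻¹U, row 0 first, T[0,2] = -(-5)/(12) = +0.4167; later rows by forward substitution.
  T[0,:] = [+0.0000  -0.4167  +0.4167  +0.0833]
  T[1,:] = [+0.0000  -0.3125  +0.0625  -0.4375]
  T[2,:] = [+0.0000  +0.3299  -0.2882  -0.6493]
  T[3,:] = [+0.0000  -0.2457  +0.2714  +0.3056]
eigenvalue magnitudes: 0.5084, 0.2511, 0.2511, 0.0000.
ρ(T) = max|λ| = 0.5084; 0.5084 < 1: convergent.

yes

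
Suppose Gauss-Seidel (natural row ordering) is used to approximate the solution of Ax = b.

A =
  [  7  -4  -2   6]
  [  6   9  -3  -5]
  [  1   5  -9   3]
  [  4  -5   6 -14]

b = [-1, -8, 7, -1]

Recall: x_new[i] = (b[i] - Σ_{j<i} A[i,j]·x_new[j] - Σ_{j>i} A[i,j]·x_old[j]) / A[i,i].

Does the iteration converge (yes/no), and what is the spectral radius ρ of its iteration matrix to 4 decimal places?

Let D = diag(7, 9, -9, -14); L, U the strict triangles.
T_GS = -(D+L)⁻¹U: row 0 first, T[0,1] = -(-4)/(7) = +0.5714; later rows by forward substitution.
  T[0,:] = [+0.0000, +0.5714, +0.2857, -0.8571]
  T[1,:] = [+0.0000, -0.3810, +0.1429, +1.1270]
  T[2,:] = [+0.0000, -0.1481, +0.1111, +0.8642]
  T[3,:] = [+0.0000, +0.2358, +0.0782, -0.2770]
|roots of det(T-λI)|: 0.8507, 0.3626, 0.0588, 0.0000.
ρ(T) = max|λ| = 0.8507; 0.8507 < 1, so it converges for any x₀.

yes, ρ = 0.8507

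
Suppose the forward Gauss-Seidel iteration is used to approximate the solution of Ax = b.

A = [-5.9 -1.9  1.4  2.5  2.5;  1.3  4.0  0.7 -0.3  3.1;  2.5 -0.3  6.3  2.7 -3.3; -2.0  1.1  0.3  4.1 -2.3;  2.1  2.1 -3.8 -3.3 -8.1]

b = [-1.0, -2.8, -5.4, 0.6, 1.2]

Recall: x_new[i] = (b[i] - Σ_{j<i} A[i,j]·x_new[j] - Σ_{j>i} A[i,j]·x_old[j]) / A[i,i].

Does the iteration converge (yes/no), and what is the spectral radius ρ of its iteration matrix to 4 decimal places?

Diagonal D = diag(-5.9, 4, 6.3, 4.1, -8.1); L, U strict lower/upper.
GS T = -(D+L)⁻¹U: row 0 first, T[0,1] = -(-1.9)/(-5.9) = -0.3220; later rows by forward substitution.
  T[0,:] = [+0.0000  -0.3220  +0.2373  +0.4237  +0.4237]
  T[1,:] = [+0.0000  +0.1047  -0.2521  -0.0627  -0.9127]
  T[2,:] = [+0.0000  +0.1328  -0.1062  -0.5997  +0.3122]
  T[3,:] = [+0.0000  -0.1949  +0.1912  +0.2674  +0.9897]
  T[4,:] = [+0.0000  -0.0392  -0.0319  +0.2660  -0.6765]
eigenvalue magnitudes: 0.8289, 0.3839, 0.1237, 0.0892, 0.0000.
ρ(T) = max|λ| = 0.8289; 0.8289 < 1, so it converges for any x₀.

yes, ρ = 0.8289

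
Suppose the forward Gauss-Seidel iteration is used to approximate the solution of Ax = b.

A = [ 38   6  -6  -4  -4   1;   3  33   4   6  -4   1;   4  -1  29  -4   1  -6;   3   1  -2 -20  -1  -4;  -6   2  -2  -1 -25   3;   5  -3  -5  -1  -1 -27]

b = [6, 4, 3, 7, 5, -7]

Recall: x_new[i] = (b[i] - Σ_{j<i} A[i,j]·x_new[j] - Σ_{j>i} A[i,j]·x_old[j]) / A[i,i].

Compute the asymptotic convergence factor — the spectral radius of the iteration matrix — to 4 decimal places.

0.1787

Let D = diag(38, 33, 29, -20, -25, -27); L, U the strict triangles.
T_GS = -(D+L)⁻¹U: row 0 first, T[0,2] = -(-6)/(38) = +0.1579; later rows by forward substitution.
  T[0,:] = [+0.0000  -0.1579  +0.1579  +0.1053  +0.1053  -0.0263]
  T[1,:] = [+0.0000  +0.0144  -0.1356  -0.1914  +0.1116  -0.0279]
  T[2,:] = [+0.0000  +0.0223  -0.0265  +0.1168  -0.0452  +0.2096]
  T[3,:] = [+0.0000  -0.0252  +0.0196  -0.0055  -0.0241  -0.2263]
  T[4,:] = [+0.0000  +0.0383  -0.0474  -0.0497  -0.0118  +0.1164]
  T[5,:] = [+0.0000  -0.0354  +0.0502  +0.0212  +0.0168  -0.0365]
|λ(T)| sorted: 0.1787, 0.1174, 0.1174, 0.0529, 0.0225, 0.0000.
ρ(T) = max|λ| = 0.1787; 0.1787 < 1: convergent.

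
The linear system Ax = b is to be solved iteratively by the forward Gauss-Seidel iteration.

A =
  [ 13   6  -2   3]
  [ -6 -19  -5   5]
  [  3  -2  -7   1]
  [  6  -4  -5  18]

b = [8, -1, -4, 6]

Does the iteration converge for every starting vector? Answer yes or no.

yes

Write A = D+L+U with D = diag(13, -19, -7, 18).
T_GS = -(D+L)⁻¹U: row 0 first, T[0,3] = -(3)/(13) = -0.2308; later rows by forward substitution.
  T[0,:] = [+0.0000  -0.4615  +0.1538  -0.2308]
  T[1,:] = [+0.0000  +0.1457  -0.3117  +0.3360]
  T[2,:] = [+0.0000  -0.2394  +0.1550  -0.0521]
  T[3,:] = [+0.0000  +0.1197  -0.0775  +0.1371]
eigenvalue magnitudes: 0.5222, 0.1555, 0.0712, 0.0000.
ρ(T) = max|λ| = 0.5222; 0.5222 < 1, so it converges for any x₀.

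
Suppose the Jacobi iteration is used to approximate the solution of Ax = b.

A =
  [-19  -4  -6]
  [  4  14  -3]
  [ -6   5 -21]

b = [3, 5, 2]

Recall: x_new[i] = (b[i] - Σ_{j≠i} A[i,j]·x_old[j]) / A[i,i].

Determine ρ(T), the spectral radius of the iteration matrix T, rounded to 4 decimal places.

Write A = D+L+U with D = diag(-19, 14, -21).
Jacobi T = -D⁻¹(L+U): T[0,1] = -(-4)/(-19) = -0.2105; T[0,0] = 0.
  T[0,:] = [+0.0000 -0.2105 -0.3158]
  T[1,:] = [-0.2857 +0.0000 +0.2143]
  T[2,:] = [-0.2857 +0.2381 +0.0000]
moduli |λ_i(T)| = 0.5175, 0.2819, 0.2356.
ρ(T) = max|λ| = 0.5175; 0.5175 < 1, so it converges for any x₀.

0.5175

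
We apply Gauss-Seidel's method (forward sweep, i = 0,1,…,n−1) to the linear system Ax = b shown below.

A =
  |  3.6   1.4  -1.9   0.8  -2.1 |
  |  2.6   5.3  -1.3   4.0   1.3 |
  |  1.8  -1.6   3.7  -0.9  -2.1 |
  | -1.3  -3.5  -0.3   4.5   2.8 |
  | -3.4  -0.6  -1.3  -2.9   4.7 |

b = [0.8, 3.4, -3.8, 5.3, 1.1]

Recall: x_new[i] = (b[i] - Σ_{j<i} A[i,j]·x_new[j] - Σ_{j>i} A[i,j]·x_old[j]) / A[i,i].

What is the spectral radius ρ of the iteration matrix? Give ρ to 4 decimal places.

Let D = diag(3.6, 5.3, 3.7, 4.5, 4.7); L, U the strict triangles.
Gauss-Seidel: T = -(D+L)⁻¹U, row 0 first, T[0,1] = -(1.4)/(3.6) = -0.3889; later rows by forward substitution.
  T[0,:] = [+0.0000  -0.3889  +0.5278  -0.2222  +0.5833]
  T[1,:] = [+0.0000  +0.1908  -0.0136  -0.6457  -0.5314]
  T[2,:] = [+0.0000  +0.2717  -0.2626  +0.0721  +0.0540]
  T[3,:] = [+0.0000  +0.0541  +0.1244  -0.5616  -0.8635]
  T[4,:] = [+0.0000  -0.1484  +0.3841  -0.5698  -0.1637]
|eigenvalues of T|: 1.2207, 0.3531, 0.1557, 0.1557, 0.0000.
ρ(T) = max|λ| = 1.2207; 1.2207 > 1, so it fails to converge.

1.2207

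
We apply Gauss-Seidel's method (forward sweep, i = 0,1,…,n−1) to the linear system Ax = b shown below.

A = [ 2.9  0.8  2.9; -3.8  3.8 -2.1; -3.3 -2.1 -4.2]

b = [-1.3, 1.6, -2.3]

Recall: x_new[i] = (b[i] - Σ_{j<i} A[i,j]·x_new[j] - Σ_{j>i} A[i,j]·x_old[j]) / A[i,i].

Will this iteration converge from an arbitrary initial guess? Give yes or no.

yes

Diagonal D = diag(2.9, 3.8, -4.2); L, U strict lower/upper.
GS T = -(D+L)⁻¹U: row 0 first, T[0,1] = -(0.8)/(2.9) = -0.2759; later rows by forward substitution.
  T[0,:] = [+0.0000  -0.2759  -1.0000]
  T[1,:] = [+0.0000  -0.2759  -0.4474]
  T[2,:] = [+0.0000  +0.3547  +1.0094]
eigenvalue magnitudes: 0.8711, 0.1375, 0.0000.
spectral radius ρ = 0.8711; 0.8711 < 1: convergent.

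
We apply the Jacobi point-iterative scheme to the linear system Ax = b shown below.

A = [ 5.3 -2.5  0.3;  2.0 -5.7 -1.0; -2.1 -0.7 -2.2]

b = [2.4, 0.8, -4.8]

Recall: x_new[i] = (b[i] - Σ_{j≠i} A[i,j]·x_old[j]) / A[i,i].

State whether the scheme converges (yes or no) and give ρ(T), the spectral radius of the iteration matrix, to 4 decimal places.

Diagonal D = diag(5.3, -5.7, -2.2); L, U strict lower/upper.
Jacobi: T = -D⁻¹(L+U), T[2,1] = -(-0.7)/(-2.2) = -0.3182; T[2,2] = 0.
  T[0,:] = [+0.0000  +0.4717  -0.0566]
  T[1,:] = [+0.3509  +0.0000  -0.1754]
  T[2,:] = [-0.9545  -0.3182  +0.0000]
eigenvalue magnitudes: 0.6394, 0.3653, 0.3653.
spectral radius ρ = 0.6394; 0.6394 < 1, so it converges for any x₀.

yes, ρ = 0.6394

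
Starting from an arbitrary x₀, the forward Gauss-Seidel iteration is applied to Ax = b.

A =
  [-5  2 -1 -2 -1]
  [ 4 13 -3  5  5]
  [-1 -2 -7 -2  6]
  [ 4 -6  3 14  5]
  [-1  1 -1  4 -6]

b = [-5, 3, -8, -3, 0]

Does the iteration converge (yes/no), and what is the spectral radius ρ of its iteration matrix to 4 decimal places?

Diagonal D = diag(-5, 13, -7, 14, -6); L, U strict lower/upper.
T_GS = -(D+L)⁻¹U: row 0 first, T[0,3] = -(-2)/(-5) = -0.4000; later rows by forward substitution.
  T[0,:] = [+0.0000 +0.4000 -0.2000 -0.4000 -0.2000]
  T[1,:] = [+0.0000 -0.1231 +0.2923 -0.2615 -0.3231]
  T[2,:] = [+0.0000 -0.0220 -0.0549 -0.1538 +0.9780]
  T[3,:] = [+0.0000 -0.1623 +0.1942 +0.0352 -0.6480]
  T[4,:] = [+0.0000 -0.1917 +0.2207 +0.0722 -0.6155]
|eigenvalues of T|: 0.9410, 0.1852, 0.1852, 0.0486, 0.0000.
spectral radius ρ = 0.9410; 0.9410 < 1: convergent.

yes, ρ = 0.9410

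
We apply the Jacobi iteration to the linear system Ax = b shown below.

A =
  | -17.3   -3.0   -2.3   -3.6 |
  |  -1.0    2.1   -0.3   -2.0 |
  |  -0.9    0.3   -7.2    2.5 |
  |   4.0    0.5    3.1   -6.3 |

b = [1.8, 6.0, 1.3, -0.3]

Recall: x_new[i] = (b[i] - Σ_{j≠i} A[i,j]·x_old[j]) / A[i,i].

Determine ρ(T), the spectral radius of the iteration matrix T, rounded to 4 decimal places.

Diagonal D = diag(-17.3, 2.1, -7.2, -6.3); L, U strict lower/upper.
Jacobi: T = -D⁻¹(L+U), T[1,2] = -(-0.3)/(2.1) = +0.1429; T[1,1] = 0.
  T[0,:] = [+0.0000, -0.1734, -0.1329, -0.2081]
  T[1,:] = [+0.4762, +0.0000, +0.1429, +0.9524]
  T[2,:] = [-0.1250, +0.0417, +0.0000, +0.3472]
  T[3,:] = [+0.6349, +0.0794, +0.4921, +0.0000]
|λ(T)| sorted: 0.5382, 0.4323, 0.4323, 0.1144.
spectral radius ρ = 0.5382; 0.5382 < 1, so it converges for any x₀.

0.5382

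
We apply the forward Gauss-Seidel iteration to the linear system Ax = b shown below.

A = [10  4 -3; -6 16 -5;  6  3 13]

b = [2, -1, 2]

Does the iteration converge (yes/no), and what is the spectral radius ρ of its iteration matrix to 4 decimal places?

Let D = diag(10, 16, 13); L, U the strict triangles.
GS T = -(D+L)⁻¹U: row 0 first, T[0,2] = -(-3)/(10) = +0.3000; later rows by forward substitution.
  T[0,:] = [+0.0000 -0.4000 +0.3000]
  T[1,:] = [+0.0000 -0.1500 +0.4250]
  T[2,:] = [+0.0000 +0.2192 -0.2365]
|roots of det(T-λI)|: 0.5016, 0.1150, 0.0000.
ρ = 0.5016; 0.5016 < 1 ⇒ converges.

yes, ρ = 0.5016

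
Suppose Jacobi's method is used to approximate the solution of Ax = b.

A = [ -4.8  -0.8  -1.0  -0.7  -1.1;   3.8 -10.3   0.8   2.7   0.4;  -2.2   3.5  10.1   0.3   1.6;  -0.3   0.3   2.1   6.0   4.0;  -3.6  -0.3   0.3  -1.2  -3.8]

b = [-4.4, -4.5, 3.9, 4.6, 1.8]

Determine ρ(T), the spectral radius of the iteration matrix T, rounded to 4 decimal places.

0.5893

Let D = diag(-4.8, -10.3, 10.1, 6, -3.8); L, U the strict triangles.
Jacobi: T = -D⁻¹(L+U), T[2,4] = -(1.6)/(10.1) = -0.1584; T[2,2] = 0.
  T[0,:] = [+0.0000 -0.1667 -0.2083 -0.1458 -0.2292]
  T[1,:] = [+0.3689 +0.0000 +0.0777 +0.2621 +0.0388]
  T[2,:] = [+0.2178 -0.3465 +0.0000 -0.0297 -0.1584]
  T[3,:] = [+0.0500 -0.0500 -0.3500 +0.0000 -0.6667]
  T[4,:] = [-0.9474 -0.0789 +0.0789 -0.3158 +0.0000]
|roots of det(T-λI)|: 0.5893, 0.4714, 0.2509, 0.2509, 0.1485.
ρ(T) = max|λ| = 0.5893; 0.5893 < 1 ⇒ converges.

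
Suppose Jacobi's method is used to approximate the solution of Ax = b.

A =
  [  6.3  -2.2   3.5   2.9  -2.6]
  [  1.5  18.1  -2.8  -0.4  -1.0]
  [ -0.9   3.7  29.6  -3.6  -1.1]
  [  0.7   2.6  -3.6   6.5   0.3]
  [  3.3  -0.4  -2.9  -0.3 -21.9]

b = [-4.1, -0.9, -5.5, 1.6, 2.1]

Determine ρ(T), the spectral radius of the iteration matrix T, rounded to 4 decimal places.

A = D + L + U where D = diag(6.3, 18.1, 29.6, 6.5, -21.9).
Jacobi T = -D⁻¹(L+U): T[2,1] = -(3.7)/(29.6) = -0.1250; T[2,2] = 0.
  T[0,:] = [+0.0000, +0.3492, -0.5556, -0.4603, +0.4127]
  T[1,:] = [-0.0829, +0.0000, +0.1547, +0.0221, +0.0552]
  T[2,:] = [+0.0304, -0.1250, +0.0000, +0.1216, +0.0372]
  T[3,:] = [-0.1077, -0.4000, +0.5538, +0.0000, -0.0462]
  T[4,:] = [+0.1507, -0.0183, -0.1324, -0.0137, +0.0000]
|roots of det(T-λI)|: 0.3706, 0.2734, 0.2734, 0.1671, 0.1287.
ρ(T) = max|λ| = 0.3706; 0.3706 < 1 ⇒ converges.

0.3706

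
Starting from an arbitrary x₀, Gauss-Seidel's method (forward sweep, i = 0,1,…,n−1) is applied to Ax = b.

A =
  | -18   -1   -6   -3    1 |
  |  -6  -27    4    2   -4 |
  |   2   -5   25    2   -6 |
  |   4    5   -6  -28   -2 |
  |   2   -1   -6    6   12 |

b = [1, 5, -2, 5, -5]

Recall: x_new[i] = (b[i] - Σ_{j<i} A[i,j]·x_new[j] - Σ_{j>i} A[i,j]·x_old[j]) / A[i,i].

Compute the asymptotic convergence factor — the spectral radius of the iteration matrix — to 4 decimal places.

0.2770

A = D + L + U where D = diag(-18, -27, 25, -28, 12).
GS T = -(D+L)⁻¹U: row 0 first, T[0,3] = -(-3)/(-18) = -0.1667; later rows by forward substitution.
  T[0,:] = [+0.0000 -0.0556 -0.3333 -0.1667 +0.0556]
  T[1,:] = [+0.0000 +0.0123 +0.2222 +0.1111 -0.1605]
  T[2,:] = [+0.0000 +0.0069 +0.0711 -0.0444 +0.2035]
  T[3,:] = [+0.0000 -0.0072 -0.0232 +0.0056 -0.1357]
  T[4,:] = [+0.0000 +0.0174 +0.1212 +0.0120 +0.1470]
|λ(T)| sorted: 0.2770, 0.0592, 0.0592, 0.0081, 0.0000.
spectral radius ρ = 0.2770; 0.2770 < 1 ⇒ converges.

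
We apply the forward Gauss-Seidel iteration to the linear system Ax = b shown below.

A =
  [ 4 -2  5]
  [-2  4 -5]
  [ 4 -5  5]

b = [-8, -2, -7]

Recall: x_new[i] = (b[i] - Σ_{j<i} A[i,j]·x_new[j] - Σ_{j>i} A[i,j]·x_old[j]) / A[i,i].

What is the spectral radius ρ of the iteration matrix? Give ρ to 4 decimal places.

1.5531

A = D + L + U where D = diag(4, 4, 5).
GS T = -(D+L)⁻¹U: row 0 first, T[0,1] = -(-2)/(4) = +0.5000; later rows by forward substitution.
  T[0,:] = [+0.0000  +0.5000  -1.2500]
  T[1,:] = [+0.0000  +0.2500  +0.6250]
  T[2,:] = [+0.0000  -0.1500  +1.6250]
eigenvalue magnitudes: 1.5531, 0.3219, 0.0000.
ρ = 1.5531; 1.5531 > 1 ⇒ diverges.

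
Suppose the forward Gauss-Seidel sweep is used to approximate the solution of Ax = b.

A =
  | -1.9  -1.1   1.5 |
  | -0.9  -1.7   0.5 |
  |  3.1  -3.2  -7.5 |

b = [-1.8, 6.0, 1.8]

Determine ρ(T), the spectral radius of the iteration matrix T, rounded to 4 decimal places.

Split A = D + L + U, D = diag(-1.9, -1.7, -7.5).
T_GS = -(D+L)⁻¹U: row 0 first, T[0,2] = -(1.5)/(-1.9) = +0.7895; later rows by forward substitution.
  T[0,:] = [+0.0000, -0.5789, +0.7895]
  T[1,:] = [+0.0000, +0.3065, -0.1238]
  T[2,:] = [+0.0000, -0.3701, +0.3792]
eigenvalue magnitudes: 0.5600, 0.1257, 0.0000.
ρ = 0.5600; 0.5600 < 1, so it converges for any x₀.

0.5600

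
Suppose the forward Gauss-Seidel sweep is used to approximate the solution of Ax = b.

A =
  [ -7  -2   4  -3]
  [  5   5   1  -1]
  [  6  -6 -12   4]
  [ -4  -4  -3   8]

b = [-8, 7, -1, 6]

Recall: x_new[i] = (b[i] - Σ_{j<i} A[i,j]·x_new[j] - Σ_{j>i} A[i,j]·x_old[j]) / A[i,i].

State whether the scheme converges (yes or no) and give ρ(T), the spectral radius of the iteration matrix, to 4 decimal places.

yes, ρ = 0.8903

Split A = D + L + U, D = diag(-7, 5, -12, 8).
Gauss-Seidel: T = -(D+L)⁻¹U, row 0 first, T[0,2] = -(4)/(-7) = +0.5714; later rows by forward substitution.
  T[0,:] = [+0.0000  -0.2857  +0.5714  -0.4286]
  T[1,:] = [+0.0000  +0.2857  -0.7714  +0.6286]
  T[2,:] = [+0.0000  -0.2857  +0.6714  -0.1952]
  T[3,:] = [+0.0000  -0.1071  +0.1518  +0.0268]
|roots of det(T-λI)|: 0.8903, 0.1034, 0.1034, 0.0000.
spectral radius ρ = 0.8903; 0.8903 < 1 ⇒ converges.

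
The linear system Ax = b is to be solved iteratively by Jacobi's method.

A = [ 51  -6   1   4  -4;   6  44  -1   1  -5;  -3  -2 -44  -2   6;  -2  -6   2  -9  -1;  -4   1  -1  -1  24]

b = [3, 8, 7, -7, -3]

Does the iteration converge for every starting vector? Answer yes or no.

yes

A = D + L + U where D = diag(51, 44, -44, -9, 24).
Jacobi: T = -D⁻¹(L+U), T[2,1] = -(-2)/(-44) = -0.0455; T[2,2] = 0.
  T[0,:] = [+0.0000 +0.1176 -0.0196 -0.0784 +0.0784]
  T[1,:] = [-0.1364 +0.0000 +0.0227 -0.0227 +0.1136]
  T[2,:] = [-0.0682 -0.0455 +0.0000 -0.0455 +0.1364]
  T[3,:] = [-0.2222 -0.6667 +0.2222 +0.0000 -0.1111]
  T[4,:] = [+0.1667 -0.0417 +0.0417 +0.0417 +0.0000]
eigenvalue magnitudes: 0.2047, 0.1655, 0.1655, 0.1597, 0.0740.
spectral radius ρ = 0.2047; 0.2047 < 1: convergent.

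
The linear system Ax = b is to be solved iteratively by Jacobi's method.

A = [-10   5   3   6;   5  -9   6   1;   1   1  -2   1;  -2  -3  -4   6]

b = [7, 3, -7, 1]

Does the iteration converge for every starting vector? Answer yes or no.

no

Split A = D + L + U, D = diag(-10, -9, -2, 6).
Jacobi T = -D⁻¹(L+U): T[1,0] = -(5)/(-9) = +0.5556; T[1,1] = 0.
  T[0,:] = [+0.0000  +0.5000  +0.3000  +0.6000]
  T[1,:] = [+0.5556  +0.0000  +0.6667  +0.1111]
  T[2,:] = [+0.5000  +0.5000  +0.0000  +0.5000]
  T[3,:] = [+0.3333  +0.5000  +0.6667  +0.0000]
moduli |λ_i(T)| = 1.4321, 0.5398, 0.5398, 0.3949.
spectral radius ρ = 1.4321; 1.4321 > 1 ⇒ diverges.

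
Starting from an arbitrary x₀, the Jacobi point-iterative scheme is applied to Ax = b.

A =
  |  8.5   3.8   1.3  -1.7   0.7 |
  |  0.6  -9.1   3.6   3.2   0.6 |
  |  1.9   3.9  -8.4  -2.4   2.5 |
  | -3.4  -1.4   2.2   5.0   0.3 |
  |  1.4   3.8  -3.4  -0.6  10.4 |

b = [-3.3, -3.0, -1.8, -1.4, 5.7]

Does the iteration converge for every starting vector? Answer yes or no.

yes

Let D = diag(8.5, -9.1, -8.4, 5, 10.4); L, U the strict triangles.
Jacobi: T = -D⁻¹(L+U), T[1,3] = -(3.2)/(-9.1) = +0.3516; T[1,1] = 0.
  T[0,:] = [+0.0000, -0.4471, -0.1529, +0.2000, -0.0824]
  T[1,:] = [+0.0659, +0.0000, +0.3956, +0.3516, +0.0659]
  T[2,:] = [+0.2262, +0.4643, +0.0000, -0.2857, +0.2976]
  T[3,:] = [+0.6800, +0.2800, -0.4400, +0.0000, -0.0600]
  T[4,:] = [-0.1346, -0.3654, +0.3269, +0.0577, +0.0000]
moduli |λ_i(T)| = 0.9296, 0.4983, 0.4162, 0.4162, 0.1464.
spectral radius ρ = 0.9296; 0.9296 < 1 ⇒ converges.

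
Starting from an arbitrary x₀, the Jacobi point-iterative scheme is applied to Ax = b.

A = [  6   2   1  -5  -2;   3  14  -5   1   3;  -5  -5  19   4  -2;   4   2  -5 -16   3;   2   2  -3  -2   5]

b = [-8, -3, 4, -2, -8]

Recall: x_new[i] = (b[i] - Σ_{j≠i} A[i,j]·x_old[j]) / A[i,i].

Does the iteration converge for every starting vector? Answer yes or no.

yes

Split A = D + L + U, D = diag(6, 14, 19, -16, 5).
Jacobi T = -D⁻¹(L+U): T[1,0] = -(3)/(14) = -0.2143; T[1,1] = 0.
  T[0,:] = [+0.0000  -0.3333  -0.1667  +0.8333  +0.3333]
  T[1,:] = [-0.2143  +0.0000  +0.3571  -0.0714  -0.2143]
  T[2,:] = [+0.2632  +0.2632  +0.0000  -0.2105  +0.1053]
  T[3,:] = [+0.2500  +0.1250  -0.3125  +0.0000  +0.1875]
  T[4,:] = [-0.4000  -0.4000  +0.6000  +0.4000  +0.0000]
|λ(T)| sorted: 0.8343, 0.4251, 0.2527, 0.1064, 0.0501.
ρ(T) = max|λ| = 0.8343; 0.8343 < 1, so it converges for any x₀.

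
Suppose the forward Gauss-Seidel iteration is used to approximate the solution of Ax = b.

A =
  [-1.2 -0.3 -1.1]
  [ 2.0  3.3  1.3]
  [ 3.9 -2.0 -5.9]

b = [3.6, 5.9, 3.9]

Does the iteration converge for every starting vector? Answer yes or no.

yes

Split A = D + L + U, D = diag(-1.2, 3.3, -5.9).
T_GS = -(D+L)⁻¹U: row 0 first, T[0,1] = -(-0.3)/(-1.2) = -0.2500; later rows by forward substitution.
  T[0,:] = [+0.0000, -0.2500, -0.9167]
  T[1,:] = [+0.0000, +0.1515, +0.1616]
  T[2,:] = [+0.0000, -0.2166, -0.6607]
moduli |λ_i(T)| = 0.6150, 0.1058, 0.0000.
ρ = 0.6150; 0.6150 < 1: convergent.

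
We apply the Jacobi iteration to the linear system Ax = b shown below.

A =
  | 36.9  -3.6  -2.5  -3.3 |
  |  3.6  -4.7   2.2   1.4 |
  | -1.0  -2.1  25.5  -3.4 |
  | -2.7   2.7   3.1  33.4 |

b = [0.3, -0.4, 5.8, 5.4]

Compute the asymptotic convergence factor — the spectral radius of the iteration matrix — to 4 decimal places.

0.3157

A = D + L + U where D = diag(36.9, -4.7, 25.5, 33.4).
T_J = -D⁻¹(L+U): T[2,0] = -(-1)/(25.5) = +0.0392; T[2,2] = 0.
  T[0,:] = [+0.0000  +0.0976  +0.0678  +0.0894]
  T[1,:] = [+0.7660  +0.0000  +0.4681  +0.2979]
  T[2,:] = [+0.0392  +0.0824  +0.0000  +0.1333]
  T[3,:] = [+0.0808  -0.0808  -0.0928  +0.0000]
moduli |λ_i(T)| = 0.3157, 0.2680, 0.0435, 0.0041.
ρ = 0.3157; 0.3157 < 1 ⇒ converges.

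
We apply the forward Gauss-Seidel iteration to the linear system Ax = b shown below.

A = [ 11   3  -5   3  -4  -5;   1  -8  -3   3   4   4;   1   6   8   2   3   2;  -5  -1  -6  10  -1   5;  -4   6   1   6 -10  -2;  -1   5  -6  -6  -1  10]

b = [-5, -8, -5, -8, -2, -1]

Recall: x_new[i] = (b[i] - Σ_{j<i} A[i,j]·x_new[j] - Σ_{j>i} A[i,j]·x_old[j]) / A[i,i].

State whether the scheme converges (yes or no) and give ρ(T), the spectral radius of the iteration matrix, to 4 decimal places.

no, ρ = 1.3715

Diagonal D = diag(11, -8, 8, 10, -10, 10); L, U strict lower/upper.
Gauss-Seidel: T = -(D+L)⁻¹U, row 0 first, T[0,2] = -(-5)/(11) = +0.4545; later rows by forward substitution.
  T[0,:] = [+0.0000, -0.2727, +0.4545, -0.2727, +0.3636, +0.4545]
  T[1,:] = [+0.0000, -0.0341, -0.3182, +0.3409, +0.5455, +0.5568]
  T[2,:] = [+0.0000, +0.0597, +0.1818, -0.4716, -0.8295, -0.7244]
  T[3,:] = [+0.0000, -0.1040, +0.3045, -0.3852, -0.1614, -0.6517]
  T[4,:] = [+0.0000, +0.0322, -0.1718, +0.0353, +0.0020, -0.5112]
  T[5,:] = [+0.0000, -0.0336, +0.4792, -0.7083, -0.8307, -1.1098]
moduli |λ_i(T)| = 1.3715, 0.5358, 0.4419, 0.0651, 0.0024, 0.0000.
ρ = 1.3715; 1.3715 > 1: divergent.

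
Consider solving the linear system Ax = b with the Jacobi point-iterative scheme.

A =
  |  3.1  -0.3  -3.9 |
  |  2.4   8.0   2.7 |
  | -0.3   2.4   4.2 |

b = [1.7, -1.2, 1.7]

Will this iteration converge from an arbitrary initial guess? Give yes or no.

yes

Write A = D+L+U with D = diag(3.1, 8, 4.2).
T_J = -D⁻¹(L+U): T[2,1] = -(2.4)/(4.2) = -0.5714; T[2,2] = 0.
  T[0,:] = [+0.0000 +0.0968 +1.2581]
  T[1,:] = [-0.3000 +0.0000 -0.3375]
  T[2,:] = [+0.0714 -0.5714 +0.0000]
|λ(T)| sorted: 0.7370, 0.5380, 0.5380.
ρ(T) = max|λ| = 0.7370; 0.7370 < 1: convergent.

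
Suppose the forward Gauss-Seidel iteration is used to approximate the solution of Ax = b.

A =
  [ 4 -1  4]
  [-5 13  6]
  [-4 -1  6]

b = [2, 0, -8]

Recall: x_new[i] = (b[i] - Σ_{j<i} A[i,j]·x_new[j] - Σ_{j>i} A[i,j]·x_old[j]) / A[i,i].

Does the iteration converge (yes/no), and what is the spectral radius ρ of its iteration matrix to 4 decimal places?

yes, ρ = 0.5786

Split A = D + L + U, D = diag(4, 13, 6).
GS T = -(D+L)⁻¹U: row 0 first, T[0,1] = -(-1)/(4) = +0.2500; later rows by forward substitution.
  T[0,:] = [+0.0000  +0.2500  -1.0000]
  T[1,:] = [+0.0000  +0.0962  -0.8462]
  T[2,:] = [+0.0000  +0.1827  -0.8077]
eigenvalue magnitudes: 0.5786, 0.1329, 0.0000.
spectral radius ρ = 0.5786; 0.5786 < 1 ⇒ converges.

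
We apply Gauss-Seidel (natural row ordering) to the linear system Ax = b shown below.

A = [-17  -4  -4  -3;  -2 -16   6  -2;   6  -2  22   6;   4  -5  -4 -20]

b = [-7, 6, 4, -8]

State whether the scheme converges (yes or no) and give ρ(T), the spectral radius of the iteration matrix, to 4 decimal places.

Let D = diag(-17, -16, 22, -20); L, U the strict triangles.
GS T = -(D+L)⁻¹U: row 0 first, T[0,1] = -(-4)/(-17) = -0.2353; later rows by forward substitution.
  T[0,:] = [+0.0000  -0.2353  -0.2353  -0.1765]
  T[1,:] = [+0.0000  +0.0294  +0.4044  -0.1029]
  T[2,:] = [+0.0000  +0.0668  +0.1009  -0.2340]
  T[3,:] = [+0.0000  -0.0678  -0.1683  +0.0372]
moduli |λ_i(T)| = 0.3760, 0.1131, 0.1131, 0.0000.
ρ = 0.3760; 0.3760 < 1 ⇒ converges.

yes, ρ = 0.3760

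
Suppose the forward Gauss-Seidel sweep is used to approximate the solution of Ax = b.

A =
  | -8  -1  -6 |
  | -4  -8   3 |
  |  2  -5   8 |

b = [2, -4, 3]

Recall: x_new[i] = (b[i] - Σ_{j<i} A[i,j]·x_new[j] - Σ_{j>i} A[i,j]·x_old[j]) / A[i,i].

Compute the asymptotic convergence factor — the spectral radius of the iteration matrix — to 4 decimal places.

Split A = D + L + U, D = diag(-8, -8, 8).
T_GS = -(D+L)⁻¹U: row 0 first, T[0,1] = -(-1)/(-8) = -0.1250; later rows by forward substitution.
  T[0,:] = [+0.0000  -0.1250  -0.7500]
  T[1,:] = [+0.0000  +0.0625  +0.7500]
  T[2,:] = [+0.0000  +0.0703  +0.6562]
eigenvalue magnitudes: 0.7347, 0.0160, 0.0000.
ρ = 0.7347; 0.7347 < 1, so it converges for any x₀.

0.7347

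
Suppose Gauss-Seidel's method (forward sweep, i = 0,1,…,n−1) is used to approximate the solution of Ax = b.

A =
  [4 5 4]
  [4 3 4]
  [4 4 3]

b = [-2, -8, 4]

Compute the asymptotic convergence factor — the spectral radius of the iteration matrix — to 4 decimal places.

1.6667

Diagonal D = diag(4, 3, 3); L, U strict lower/upper.
Gauss-Seidel: T = -(D+L)⁻¹U, row 0 first, T[0,1] = -(5)/(4) = -1.2500; later rows by forward substitution.
  T[0,:] = [+0.0000  -1.2500  -1.0000]
  T[1,:] = [+0.0000  +1.6667  +0.0000]
  T[2,:] = [+0.0000  -0.5556  +1.3333]
|roots of det(T-λI)|: 1.6667, 1.3333, 0.0000.
ρ(T) = max|λ| = 1.6667; 1.6667 > 1 ⇒ diverges.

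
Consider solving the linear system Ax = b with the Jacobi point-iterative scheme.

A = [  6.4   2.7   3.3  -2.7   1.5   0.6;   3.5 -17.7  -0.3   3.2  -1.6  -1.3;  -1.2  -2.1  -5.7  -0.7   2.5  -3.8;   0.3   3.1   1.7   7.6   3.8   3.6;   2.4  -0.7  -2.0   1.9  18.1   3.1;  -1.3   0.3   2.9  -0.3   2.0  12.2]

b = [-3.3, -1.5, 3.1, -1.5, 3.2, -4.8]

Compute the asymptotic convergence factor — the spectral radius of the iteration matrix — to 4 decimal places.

0.7391

A = D + L + U where D = diag(6.4, -17.7, -5.7, 7.6, 18.1, 12.2).
Jacobi T = -D⁻¹(L+U): T[0,4] = -(1.5)/(6.4) = -0.2344; T[0,0] = 0.
  T[0,:] = [+0.0000, -0.4219, -0.5156, +0.4219, -0.2344, -0.0938]
  T[1,:] = [+0.1977, +0.0000, -0.0169, +0.1808, -0.0904, -0.0734]
  T[2,:] = [-0.2105, -0.3684, +0.0000, -0.1228, +0.4386, -0.6667]
  T[3,:] = [-0.0395, -0.4079, -0.2237, +0.0000, -0.5000, -0.4737]
  T[4,:] = [-0.1326, +0.0387, +0.1105, -0.1050, +0.0000, -0.1713]
  T[5,:] = [+0.1066, -0.0246, -0.2377, +0.0246, -0.1639, +0.0000]
moduli |λ_i(T)| = 0.7391, 0.3756, 0.3129, 0.3129, 0.2545, 0.2545.
ρ(T) = max|λ| = 0.7391; 0.7391 < 1, so it converges for any x₀.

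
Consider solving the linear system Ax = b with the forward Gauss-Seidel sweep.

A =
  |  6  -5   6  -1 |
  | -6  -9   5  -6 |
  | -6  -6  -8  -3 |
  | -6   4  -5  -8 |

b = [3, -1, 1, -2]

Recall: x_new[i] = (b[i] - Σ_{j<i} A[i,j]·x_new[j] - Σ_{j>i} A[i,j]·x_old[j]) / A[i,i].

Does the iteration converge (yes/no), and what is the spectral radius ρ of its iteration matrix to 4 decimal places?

no, ρ = 1.1637

Let D = diag(6, -9, -8, -8); L, U the strict triangles.
T_GS = -(D+L)⁻¹U: row 0 first, T[0,2] = -(6)/(6) = -1.0000; later rows by forward substitution.
  T[0,:] = [+0.0000 +0.8333 -1.0000 +0.1667]
  T[1,:] = [+0.0000 -0.5556 +1.2222 -0.7778]
  T[2,:] = [+0.0000 -0.2083 -0.1667 +0.0833]
  T[3,:] = [+0.0000 -0.7726 +1.4653 -0.5660]
|λ(T)| sorted: 1.1637, 0.4025, 0.2780, 0.0000.
spectral radius ρ = 1.1637; 1.1637 > 1: divergent.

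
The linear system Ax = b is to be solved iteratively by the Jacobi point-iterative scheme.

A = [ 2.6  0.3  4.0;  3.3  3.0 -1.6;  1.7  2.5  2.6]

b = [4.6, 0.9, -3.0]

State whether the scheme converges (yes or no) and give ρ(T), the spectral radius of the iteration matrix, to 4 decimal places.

Diagonal D = diag(2.6, 3, 2.6); L, U strict lower/upper.
Jacobi T = -D⁻¹(L+U): T[2,0] = -(1.7)/(2.6) = -0.6538; T[2,2] = 0.
  T[0,:] = [+0.0000, -0.1154, -1.5385]
  T[1,:] = [-1.1000, +0.0000, +0.5333]
  T[2,:] = [-0.6538, -0.9615, +0.0000]
eigenvalue magnitudes: 1.3425, 1.0873, 1.0873.
ρ = 1.3425; 1.3425 > 1 ⇒ diverges.

no, ρ = 1.3425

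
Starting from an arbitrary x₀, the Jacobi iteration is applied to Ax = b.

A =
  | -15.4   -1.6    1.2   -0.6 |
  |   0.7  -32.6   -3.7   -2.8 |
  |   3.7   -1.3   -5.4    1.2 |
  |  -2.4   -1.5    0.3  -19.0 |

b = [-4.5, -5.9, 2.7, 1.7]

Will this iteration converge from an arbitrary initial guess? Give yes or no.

Let D = diag(-15.4, -32.6, -5.4, -19); L, U the strict triangles.
Jacobi: T = -D⁻¹(L+U), T[0,2] = -(1.2)/(-15.4) = +0.0779; T[0,0] = 0.
  T[0,:] = [+0.0000  -0.1039  +0.0779  -0.0390]
  T[1,:] = [+0.0215  +0.0000  -0.1135  -0.0859]
  T[2,:] = [+0.6852  -0.2407  +0.0000  +0.2222]
  T[3,:] = [-0.1263  -0.0789  +0.0158  +0.0000]
moduli |λ_i(T)| = 0.3191, 0.2078, 0.2078, 0.0865.
ρ = 0.3191; 0.3191 < 1, so it converges for any x₀.

yes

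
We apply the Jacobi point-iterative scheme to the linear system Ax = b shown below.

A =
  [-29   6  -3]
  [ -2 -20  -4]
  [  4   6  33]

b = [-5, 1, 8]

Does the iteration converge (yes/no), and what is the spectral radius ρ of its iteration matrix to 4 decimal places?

yes, ρ = 0.2080

Split A = D + L + U, D = diag(-29, -20, 33).
Jacobi T = -D⁻¹(L+U): T[2,1] = -(6)/(33) = -0.1818; T[2,2] = 0.
  T[0,:] = [+0.0000 +0.2069 -0.1034]
  T[1,:] = [-0.1000 +0.0000 -0.2000]
  T[2,:] = [-0.1212 -0.1818 +0.0000]
moduli |λ_i(T)| = 0.2080, 0.1228, 0.1228.
spectral radius ρ = 0.2080; 0.2080 < 1, so it converges for any x₀.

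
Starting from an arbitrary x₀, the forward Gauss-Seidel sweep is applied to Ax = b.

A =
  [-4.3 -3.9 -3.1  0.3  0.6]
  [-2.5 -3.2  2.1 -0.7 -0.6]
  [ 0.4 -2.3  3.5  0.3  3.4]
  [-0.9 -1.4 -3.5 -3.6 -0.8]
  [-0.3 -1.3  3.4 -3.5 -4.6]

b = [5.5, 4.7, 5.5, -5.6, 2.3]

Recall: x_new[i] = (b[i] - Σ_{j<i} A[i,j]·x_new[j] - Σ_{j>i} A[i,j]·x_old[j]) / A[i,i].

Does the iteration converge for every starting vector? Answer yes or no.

no

Let D = diag(-4.3, -3.2, 3.5, -3.6, -4.6); L, U the strict triangles.
T_GS = -(D+L)⁻¹U: row 0 first, T[0,3] = -(0.3)/(-4.3) = +0.0698; later rows by forward substitution.
  T[0,:] = [+0.0000  -0.9070  -0.7209  +0.0698  +0.1395]
  T[1,:] = [+0.0000  +0.7086  +1.2195  -0.2733  -0.2965]
  T[2,:] = [+0.0000  +0.5693  +0.8838  -0.2733  -1.1822]
  T[3,:] = [+0.0000  -0.6023  -1.1532  +0.3545  +1.0076]
  T[4,:] = [+0.0000  +0.7379  +1.2330  -0.3990  -1.5658]
eigenvalue magnitudes: 1.1819, 0.8097, 0.0278, 0.0278, 0.0000.
ρ = 1.1819; 1.1819 > 1 ⇒ diverges.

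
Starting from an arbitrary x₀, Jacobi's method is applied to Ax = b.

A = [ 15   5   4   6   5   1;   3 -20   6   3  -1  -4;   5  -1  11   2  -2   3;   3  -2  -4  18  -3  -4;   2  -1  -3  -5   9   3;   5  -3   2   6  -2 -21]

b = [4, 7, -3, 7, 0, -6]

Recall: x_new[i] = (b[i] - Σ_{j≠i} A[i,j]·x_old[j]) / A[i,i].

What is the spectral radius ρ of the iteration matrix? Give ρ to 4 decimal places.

0.8215

A = D + L + U where D = diag(15, -20, 11, 18, 9, -21).
Jacobi: T = -D⁻¹(L+U), T[5,1] = -(-3)/(-21) = -0.1429; T[5,5] = 0.
  T[0,:] = [+0.0000, -0.3333, -0.2667, -0.4000, -0.3333, -0.0667]
  T[1,:] = [+0.1500, +0.0000, +0.3000, +0.1500, -0.0500, -0.2000]
  T[2,:] = [-0.4545, +0.0909, +0.0000, -0.1818, +0.1818, -0.2727]
  T[3,:] = [-0.1667, +0.1111, +0.2222, +0.0000, +0.1667, +0.2222]
  T[4,:] = [-0.2222, +0.1111, +0.3333, +0.5556, +0.0000, -0.3333]
  T[5,:] = [+0.2381, -0.1429, +0.0952, +0.2857, -0.0952, +0.0000]
|eigenvalues of T|: 0.8215, 0.3464, 0.3464, 0.2957, 0.2957, 0.2162.
spectral radius ρ = 0.8215; 0.8215 < 1: convergent.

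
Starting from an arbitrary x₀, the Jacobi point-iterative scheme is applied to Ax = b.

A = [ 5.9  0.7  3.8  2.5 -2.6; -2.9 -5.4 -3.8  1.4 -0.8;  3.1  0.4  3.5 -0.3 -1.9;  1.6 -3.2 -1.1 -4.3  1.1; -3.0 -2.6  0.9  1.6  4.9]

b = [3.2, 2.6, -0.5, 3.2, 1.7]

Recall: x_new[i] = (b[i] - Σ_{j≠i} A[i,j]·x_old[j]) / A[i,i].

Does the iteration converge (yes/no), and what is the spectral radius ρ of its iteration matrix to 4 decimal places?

no, ρ = 1.2276

A = D + L + U where D = diag(5.9, -5.4, 3.5, -4.3, 4.9).
Jacobi: T = -D⁻¹(L+U), T[4,0] = -(-3)/(4.9) = +0.6122; T[4,4] = 0.
  T[0,:] = [+0.0000, -0.1186, -0.6441, -0.4237, +0.4407]
  T[1,:] = [-0.5370, +0.0000, -0.7037, +0.2593, -0.1481]
  T[2,:] = [-0.8857, -0.1143, +0.0000, +0.0857, +0.5429]
  T[3,:] = [+0.3721, -0.7442, -0.2558, +0.0000, +0.2558]
  T[4,:] = [+0.6122, +0.5306, -0.1837, -0.3265, +0.0000]
|λ(T)| sorted: 1.2276, 0.7798, 0.7798, 0.4235, 0.4235.
ρ(T) = max|λ| = 1.2276; 1.2276 > 1 ⇒ diverges.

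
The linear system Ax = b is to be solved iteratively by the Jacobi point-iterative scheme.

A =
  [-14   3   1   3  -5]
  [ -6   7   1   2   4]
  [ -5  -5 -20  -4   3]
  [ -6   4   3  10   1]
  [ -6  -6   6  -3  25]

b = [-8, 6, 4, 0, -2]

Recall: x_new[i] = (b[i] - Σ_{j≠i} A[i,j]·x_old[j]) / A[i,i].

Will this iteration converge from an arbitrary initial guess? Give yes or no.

Split A = D + L + U, D = diag(-14, 7, -20, 10, 25).
Jacobi T = -D⁻¹(L+U): T[4,3] = -(-3)/(25) = +0.1200; T[4,4] = 0.
  T[0,:] = [+0.0000  +0.2143  +0.0714  +0.2143  -0.3571]
  T[1,:] = [+0.8571  +0.0000  -0.1429  -0.2857  -0.5714]
  T[2,:] = [-0.2500  -0.2500  +0.0000  -0.2000  +0.1500]
  T[3,:] = [+0.6000  -0.4000  -0.3000  +0.0000  -0.1000]
  T[4,:] = [+0.2400  +0.2400  -0.2400  +0.1200  +0.0000]
|eigenvalues of T|: 0.8252, 0.5915, 0.5915, 0.3535, 0.1174.
spectral radius ρ = 0.8252; 0.8252 < 1 ⇒ converges.

yes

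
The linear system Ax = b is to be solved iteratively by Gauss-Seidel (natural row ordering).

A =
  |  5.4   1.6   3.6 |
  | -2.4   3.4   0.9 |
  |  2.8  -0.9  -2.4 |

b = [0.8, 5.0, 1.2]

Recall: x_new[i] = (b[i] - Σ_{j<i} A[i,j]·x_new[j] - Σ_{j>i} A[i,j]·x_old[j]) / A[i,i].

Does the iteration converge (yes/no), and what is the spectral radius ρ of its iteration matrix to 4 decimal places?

yes, ρ = 0.8224

Diagonal D = diag(5.4, 3.4, -2.4); L, U strict lower/upper.
T_GS = -(D+L)⁻¹U: row 0 first, T[0,1] = -(1.6)/(5.4) = -0.2963; later rows by forward substitution.
  T[0,:] = [+0.0000, -0.2963, -0.6667]
  T[1,:] = [+0.0000, -0.2092, -0.7353]
  T[2,:] = [+0.0000, -0.2672, -0.5020]
|roots of det(T-λI)|: 0.8224, 0.1113, 0.0000.
ρ = 0.8224; 0.8224 < 1: convergent.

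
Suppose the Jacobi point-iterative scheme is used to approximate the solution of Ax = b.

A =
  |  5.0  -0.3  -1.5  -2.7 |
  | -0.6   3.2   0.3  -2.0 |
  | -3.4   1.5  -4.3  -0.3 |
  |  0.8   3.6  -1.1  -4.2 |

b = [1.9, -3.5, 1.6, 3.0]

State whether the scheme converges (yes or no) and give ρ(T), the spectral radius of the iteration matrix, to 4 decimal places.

Let D = diag(5, 3.2, -4.3, -4.2); L, U the strict triangles.
Jacobi: T = -D⁻¹(L+U), T[1,2] = -(0.3)/(3.2) = -0.0938; T[1,1] = 0.
  T[0,:] = [+0.0000 +0.0600 +0.3000 +0.5400]
  T[1,:] = [+0.1875 +0.0000 -0.0938 +0.6250]
  T[2,:] = [-0.7907 +0.3488 +0.0000 -0.0698]
  T[3,:] = [+0.1905 +0.8571 -0.2619 +0.0000]
|eigenvalues of T|: 0.8978, 0.7052, 0.5216, 0.5216.
ρ = 0.8978; 0.8978 < 1: convergent.

yes, ρ = 0.8978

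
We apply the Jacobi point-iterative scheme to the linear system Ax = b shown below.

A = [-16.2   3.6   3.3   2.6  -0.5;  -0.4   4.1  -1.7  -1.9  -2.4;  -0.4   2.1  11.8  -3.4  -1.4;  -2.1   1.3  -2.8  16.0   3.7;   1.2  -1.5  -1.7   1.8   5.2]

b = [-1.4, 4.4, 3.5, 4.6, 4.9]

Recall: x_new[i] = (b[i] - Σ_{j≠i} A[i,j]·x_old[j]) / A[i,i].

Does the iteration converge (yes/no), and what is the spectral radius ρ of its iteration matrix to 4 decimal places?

yes, ρ = 0.6438

Write A = D+L+U with D = diag(-16.2, 4.1, 11.8, 16, 5.2).
T_J = -D⁻¹(L+U): T[1,0] = -(-0.4)/(4.1) = +0.0976; T[1,1] = 0.
  T[0,:] = [+0.0000  +0.2222  +0.2037  +0.1605  -0.0309]
  T[1,:] = [+0.0976  +0.0000  +0.4146  +0.4634  +0.5854]
  T[2,:] = [+0.0339  -0.1780  +0.0000  +0.2881  +0.1186]
  T[3,:] = [+0.1313  -0.0813  +0.1750  +0.0000  -0.2313]
  T[4,:] = [-0.2308  +0.2885  +0.3269  -0.3462  +0.0000]
moduli |λ_i(T)| = 0.6438, 0.3612, 0.3337, 0.3337, 0.1787.
spectral radius ρ = 0.6438; 0.6438 < 1: convergent.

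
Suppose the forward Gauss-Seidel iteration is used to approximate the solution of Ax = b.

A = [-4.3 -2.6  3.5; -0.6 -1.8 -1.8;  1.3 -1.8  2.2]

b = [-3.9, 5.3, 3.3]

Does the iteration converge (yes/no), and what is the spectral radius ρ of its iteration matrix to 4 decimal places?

yes, ρ = 0.9391

Let D = diag(-4.3, -1.8, 2.2); L, U the strict triangles.
GS T = -(D+L)⁻¹U: row 0 first, T[0,1] = -(-2.6)/(-4.3) = -0.6047; later rows by forward substitution.
  T[0,:] = [+0.0000, -0.6047, +0.8140]
  T[1,:] = [+0.0000, +0.2016, -1.2713]
  T[2,:] = [+0.0000, +0.5222, -1.5211]
|roots of det(T-λI)|: 0.9391, 0.3804, 0.0000.
ρ(T) = max|λ| = 0.9391; 0.9391 < 1, so it converges for any x₀.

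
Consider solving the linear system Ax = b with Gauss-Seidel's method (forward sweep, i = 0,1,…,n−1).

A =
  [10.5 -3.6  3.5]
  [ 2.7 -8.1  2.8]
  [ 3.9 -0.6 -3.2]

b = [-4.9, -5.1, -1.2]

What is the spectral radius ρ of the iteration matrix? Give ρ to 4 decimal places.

0.5835

Let D = diag(10.5, -8.1, -3.2); L, U the strict triangles.
GS T = -(D+L)⁻¹U: row 0 first, T[0,2] = -(3.5)/(10.5) = -0.3333; later rows by forward substitution.
  T[0,:] = [+0.0000  +0.3429  -0.3333]
  T[1,:] = [+0.0000  +0.1143  +0.2346]
  T[2,:] = [+0.0000  +0.3964  -0.4502]
|roots of det(T-λI)|: 0.5835, 0.2476, 0.0000.
ρ = 0.5835; 0.5835 < 1: convergent.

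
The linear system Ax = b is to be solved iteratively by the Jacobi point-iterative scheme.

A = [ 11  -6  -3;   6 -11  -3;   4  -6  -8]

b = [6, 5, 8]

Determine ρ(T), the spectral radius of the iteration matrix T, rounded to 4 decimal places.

Diagonal D = diag(11, -11, -8); L, U strict lower/upper.
T_J = -D⁻¹(L+U): T[0,1] = -(-6)/(11) = +0.5455; T[0,0] = 0.
  T[0,:] = [+0.0000, +0.5455, +0.2727]
  T[1,:] = [+0.5455, +0.0000, -0.2727]
  T[2,:] = [+0.5000, -0.7500, +0.0000]
|roots of det(T-λI)|: 0.9172, 0.5455, 0.3717.
ρ(T) = max|λ| = 0.9172; 0.9172 < 1: convergent.

0.9172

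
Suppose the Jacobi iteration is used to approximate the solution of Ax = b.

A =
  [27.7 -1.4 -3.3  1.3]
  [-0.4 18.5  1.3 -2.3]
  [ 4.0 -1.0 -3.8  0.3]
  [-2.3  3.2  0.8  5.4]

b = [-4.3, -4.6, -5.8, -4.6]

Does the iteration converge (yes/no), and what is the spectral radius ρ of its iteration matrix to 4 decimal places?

Diagonal D = diag(27.7, 18.5, -3.8, 5.4); L, U strict lower/upper.
T_J = -D⁻¹(L+U): T[1,3] = -(-2.3)/(18.5) = +0.1243; T[1,1] = 0.
  T[0,:] = [+0.0000  +0.0505  +0.1191  -0.0469]
  T[1,:] = [+0.0216  +0.0000  -0.0703  +0.1243]
  T[2,:] = [+1.0526  -0.2632  +0.0000  +0.0789]
  T[3,:] = [+0.4259  -0.5926  -0.1481  +0.0000]
eigenvalue magnitudes: 0.3569, 0.2409, 0.2409, 0.2243.
ρ = 0.3569; 0.3569 < 1, so it converges for any x₀.

yes, ρ = 0.3569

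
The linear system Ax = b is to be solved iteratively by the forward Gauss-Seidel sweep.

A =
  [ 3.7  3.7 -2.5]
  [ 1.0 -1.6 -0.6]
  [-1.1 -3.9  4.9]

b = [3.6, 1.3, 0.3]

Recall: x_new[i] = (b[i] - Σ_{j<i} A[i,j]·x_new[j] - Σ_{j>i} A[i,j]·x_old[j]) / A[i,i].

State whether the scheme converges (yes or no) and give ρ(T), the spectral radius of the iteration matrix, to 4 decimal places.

yes, ρ = 0.5807

Write A = D+L+U with D = diag(3.7, -1.6, 4.9).
GS T = -(D+L)⁻¹U: row 0 first, T[0,2] = -(-2.5)/(3.7) = +0.6757; later rows by forward substitution.
  T[0,:] = [+0.0000, -1.0000, +0.6757]
  T[1,:] = [+0.0000, -0.6250, +0.0473]
  T[2,:] = [+0.0000, -0.7219, +0.1893]
|eigenvalues of T|: 0.5807, 0.1450, 0.0000.
ρ = 0.5807; 0.5807 < 1, so it converges for any x₀.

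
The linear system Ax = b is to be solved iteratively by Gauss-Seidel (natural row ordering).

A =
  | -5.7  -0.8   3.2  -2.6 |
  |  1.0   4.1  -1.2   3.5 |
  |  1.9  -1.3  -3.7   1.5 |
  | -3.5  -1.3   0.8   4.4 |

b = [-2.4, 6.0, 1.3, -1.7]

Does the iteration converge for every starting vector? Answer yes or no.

Write A = D+L+U with D = diag(-5.7, 4.1, -3.7, 4.4).
Gauss-Seidel: T = -(D+L)⁻¹U, row 0 first, T[0,1] = -(-0.8)/(-5.7) = -0.1404; later rows by forward substitution.
  T[0,:] = [+0.0000  -0.1404  +0.5614  -0.4561]
  T[1,:] = [+0.0000  +0.0342  +0.1558  -0.7424]
  T[2,:] = [+0.0000  -0.0841  +0.2336  +0.4320]
  T[3,:] = [+0.0000  -0.0862  +0.4501  -0.6607]
moduli |λ_i(T)| = 0.8806, 0.4545, 0.0331, 0.0000.
ρ(T) = max|λ| = 0.8806; 0.8806 < 1: convergent.

yes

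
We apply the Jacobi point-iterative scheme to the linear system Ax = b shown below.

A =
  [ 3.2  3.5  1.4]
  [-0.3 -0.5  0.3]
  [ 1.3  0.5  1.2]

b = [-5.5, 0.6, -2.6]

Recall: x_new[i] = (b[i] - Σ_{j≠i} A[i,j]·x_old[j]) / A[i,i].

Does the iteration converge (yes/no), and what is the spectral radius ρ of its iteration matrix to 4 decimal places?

no, ρ = 1.1791

Diagonal D = diag(3.2, -0.5, 1.2); L, U strict lower/upper.
Jacobi: T = -D⁻¹(L+U), T[2,1] = -(0.5)/(1.2) = -0.4167; T[2,2] = 0.
  T[0,:] = [+0.0000, -1.0938, -0.4375]
  T[1,:] = [-0.6000, +0.0000, +0.6000]
  T[2,:] = [-1.0833, -0.4167, +0.0000]
eigenvalue magnitudes: 1.1791, 0.7143, 0.7143.
ρ = 1.1791; 1.1791 > 1 ⇒ diverges.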